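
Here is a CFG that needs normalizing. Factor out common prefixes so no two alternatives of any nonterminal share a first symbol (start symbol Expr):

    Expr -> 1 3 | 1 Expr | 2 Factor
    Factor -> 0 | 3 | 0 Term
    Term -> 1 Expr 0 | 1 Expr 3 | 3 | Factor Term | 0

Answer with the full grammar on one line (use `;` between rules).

Expr has alternatives sharing prefix '1': factor to Expr → 1 Expr1 with Expr1 → 3 | Expr.
Factor has alternatives sharing prefix '0': factor to Factor → 0 Factor1 with Factor1 → ε | Term.
Term has alternatives sharing prefix '1 Expr': factor to Term → 1 Expr Term1 with Term1 → 0 | 3.

Expr -> 2 Factor | 1 Expr1; Factor -> 3 | 0 Factor1; Term -> 3 | Factor Term | 0 | 1 Expr Term1; Expr1 -> 3 | Expr; Factor1 -> eps | Term; Term1 -> 0 | 3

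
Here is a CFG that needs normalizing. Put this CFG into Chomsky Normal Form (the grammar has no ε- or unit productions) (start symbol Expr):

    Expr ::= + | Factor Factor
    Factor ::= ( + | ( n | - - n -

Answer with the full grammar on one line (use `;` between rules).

Expr ::= + | Factor Factor; Factor ::= X1 X2 | X1 X3 | X4 Y1; X1 ::= (; X2 ::= +; X3 ::= n; X4 ::= -; Y1 ::= X4 Y2; Y2 ::= X3 X4

Introduce a nonterminal for each terminal appearing in a rule of length ≥ 2: X1 → (, X2 → +, X3 → n, X4 → -.
Binarize each right-hand side of length ≥ 3 by chaining fresh nonterminals (Y1, Y2, …): affected rules were Factor → X4 X4 X3 X4.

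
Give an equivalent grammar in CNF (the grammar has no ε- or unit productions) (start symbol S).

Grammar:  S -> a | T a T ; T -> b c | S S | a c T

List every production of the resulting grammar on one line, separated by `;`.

S -> a | T Y1; T -> X2 X3 | S S | X1 Y2; X1 -> a; X2 -> b; X3 -> c; Y1 -> X1 T; Y2 -> X3 T

Introduce a nonterminal for each terminal appearing in a rule of length ≥ 2: X1 → a, X2 → b, X3 → c.
Binarize each right-hand side of length ≥ 3 by chaining fresh nonterminals (Y1, Y2, …): affected rules were S → T X1 T; T → X1 X3 T.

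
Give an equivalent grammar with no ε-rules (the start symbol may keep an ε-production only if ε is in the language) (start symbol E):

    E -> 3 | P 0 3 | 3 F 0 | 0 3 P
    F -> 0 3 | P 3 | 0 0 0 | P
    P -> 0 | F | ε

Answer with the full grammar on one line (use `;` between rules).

E -> 3 | P 0 3 | 0 3 | 3 F 0 | 3 0 | 0 3 P; F -> 0 3 | P 3 | 3 | 0 0 0 | P; P -> 0 | F

Nullable nonterminals: {F, P}.
ε ∉ L(G), so no ε-production is kept.
For each production, add variants omitting each subset of nullable occurrences: E → P 0 3 gives P 0 3 | 0 3. E → 3 F 0 gives 3 F 0 | 3 0. F → P 3 gives P 3 | 3.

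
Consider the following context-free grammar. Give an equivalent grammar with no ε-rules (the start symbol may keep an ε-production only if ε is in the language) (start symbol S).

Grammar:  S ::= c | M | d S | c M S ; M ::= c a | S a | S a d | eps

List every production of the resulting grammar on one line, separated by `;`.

Nullable nonterminals: {M, S}.
ε ∈ L(G) since S is nullable, so keep S → ε.
For each production, add variants omitting each subset of nullable occurrences: S → d S gives d S | d. S → c M S gives c M S | c M | c S. M → S a gives S a | a. M → S a d gives S a d | a d.

S ::= c | M | d S | d | c M S | c M | c S | eps; M ::= c a | S a | a | S a d | a d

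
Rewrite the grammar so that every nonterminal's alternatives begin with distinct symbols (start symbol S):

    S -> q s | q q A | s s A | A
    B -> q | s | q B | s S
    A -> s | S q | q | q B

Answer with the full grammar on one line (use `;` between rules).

S -> s s A | A | q S'; B -> q B' | s B''; A -> s | S q | q A'; S' -> s | q A; B' -> epsilon | B; B'' -> epsilon | S; A' -> epsilon | B

S has alternatives sharing prefix 'q': factor to S → q S' with S' → s | q A.
B has alternatives sharing prefix 'q': factor to B → q B' with B' → ε | B.
B has alternatives sharing prefix 's': factor to B → s B'' with B'' → ε | S.
A has alternatives sharing prefix 'q': factor to A → q A' with A' → ε | B.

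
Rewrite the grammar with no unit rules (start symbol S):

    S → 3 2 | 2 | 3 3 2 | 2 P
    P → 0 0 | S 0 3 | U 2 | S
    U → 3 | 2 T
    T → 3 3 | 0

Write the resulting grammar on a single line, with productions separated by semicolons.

S → 3 2 | 2 | 3 3 2 | 2 P; P → 3 2 | 2 | 3 3 2 | 2 P | 0 0 | S 0 3 | U 2; U → 3 | 2 T; T → 3 3 | 0

Unit pairs: P ⇒* {S}.
For every A with A ⇒* B via unit rules, add B's non-unit alternatives to A; then delete every rule of the form X → Y.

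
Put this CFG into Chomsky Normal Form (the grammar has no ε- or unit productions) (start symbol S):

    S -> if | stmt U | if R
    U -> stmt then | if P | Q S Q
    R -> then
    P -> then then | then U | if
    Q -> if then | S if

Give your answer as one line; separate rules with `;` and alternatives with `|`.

S -> if | X1 U | X2 R; U -> X1 X3 | X2 P | Q Y1; R -> then; P -> X3 X3 | X3 U | if; Q -> X2 X3 | S X2; X1 -> stmt; X2 -> if; X3 -> then; Y1 -> S Q

Introduce a nonterminal for each terminal appearing in a rule of length ≥ 2: X1 → stmt, X2 → if, X3 → then.
Binarize each right-hand side of length ≥ 3 by chaining fresh nonterminals (Y1, Y2, …): affected rules were U → Q S Q.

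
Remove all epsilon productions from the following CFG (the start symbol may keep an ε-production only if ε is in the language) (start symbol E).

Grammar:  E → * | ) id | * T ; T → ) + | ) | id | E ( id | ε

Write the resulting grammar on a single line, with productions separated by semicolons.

E → * | ) id | * T; T → ) + | ) | id | E ( id

The nullable symbols are {T}.
ε ∉ L(G), so no ε-production is kept.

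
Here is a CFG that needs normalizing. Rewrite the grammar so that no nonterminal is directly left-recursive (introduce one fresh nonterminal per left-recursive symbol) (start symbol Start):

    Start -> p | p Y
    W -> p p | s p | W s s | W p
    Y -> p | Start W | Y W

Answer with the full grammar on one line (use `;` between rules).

W, Y are directly left-recursive.
For W: α = {s s, p}, β = {p p, s p}. Rewrite as W → β W1 and W1 → α W1 | ε.
For Y: α = {W}, β = {p, Start W}. Rewrite as Y → β Y1 and Y1 → α Y1 | ε.

Start -> p | p Y; W -> p p W1 | s p W1; Y -> p Y1 | Start W Y1; W1 -> s s W1 | p W1 | eps; Y1 -> W Y1 | eps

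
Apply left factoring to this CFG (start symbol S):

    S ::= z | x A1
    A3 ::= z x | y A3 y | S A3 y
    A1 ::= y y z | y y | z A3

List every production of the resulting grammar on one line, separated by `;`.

S ::= z | x A1; A3 ::= z x | y A3 y | S A3 y; A1 ::= z A3 | y y A1'; A1' ::= z | ε

A1 has alternatives sharing prefix 'y y': factor to A1 → y y A1' with A1' → z | ε.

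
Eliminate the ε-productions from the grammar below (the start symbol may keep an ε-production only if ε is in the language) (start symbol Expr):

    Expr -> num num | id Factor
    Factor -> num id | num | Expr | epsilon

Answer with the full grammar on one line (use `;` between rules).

The nullable symbols are {Factor}.
ε ∉ L(G), so no ε-production is kept.
Add the nullable-subset variants: Expr → id Factor gives id Factor | id.

Expr -> num num | id Factor | id; Factor -> num id | num | Expr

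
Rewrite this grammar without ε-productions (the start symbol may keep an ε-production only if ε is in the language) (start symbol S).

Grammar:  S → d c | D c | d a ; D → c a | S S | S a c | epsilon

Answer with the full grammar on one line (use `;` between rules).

S → d c | D c | c | d a; D → c a | S S | S a c

Nullable set = {D}.
ε ∉ L(G), so no ε-production is kept.
For each production, add variants omitting each subset of nullable occurrences: S → D c gives D c | c.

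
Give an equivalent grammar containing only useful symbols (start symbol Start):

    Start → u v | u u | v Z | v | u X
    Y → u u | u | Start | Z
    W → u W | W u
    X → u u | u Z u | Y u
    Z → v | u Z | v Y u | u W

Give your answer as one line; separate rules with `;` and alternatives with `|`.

Generating nonterminals: {Start, X, Y, Z}.
Reachable from Start after that: {Start, X, Y, Z}.
Removed useless symbols: {W} and every production mentioning them.

Start → u v | u u | v Z | v | u X; Y → u u | u | Start | Z; X → u u | u Z u | Y u; Z → v | u Z | v Y u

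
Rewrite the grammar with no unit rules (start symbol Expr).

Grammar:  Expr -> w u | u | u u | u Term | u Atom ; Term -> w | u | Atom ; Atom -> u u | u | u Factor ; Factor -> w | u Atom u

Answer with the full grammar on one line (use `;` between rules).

Unit pairs: Term ⇒* {Atom}.
Replace each nonterminal's rules with the union of the non-unit rules of every nonterminal it unit-derives.

Expr -> w u | u | u u | u Term | u Atom; Term -> w | u | u u | u Factor; Atom -> u u | u | u Factor; Factor -> w | u Atom u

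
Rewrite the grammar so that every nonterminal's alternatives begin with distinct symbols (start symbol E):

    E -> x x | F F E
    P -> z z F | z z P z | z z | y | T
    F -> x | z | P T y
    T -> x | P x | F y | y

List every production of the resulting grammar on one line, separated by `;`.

E -> x x | F F E; P -> y | T | z z P'; F -> x | z | P T y; T -> x | P x | F y | y; P' -> F | P z | ε

P has alternatives sharing prefix 'z z': factor to P → z z P' with P' → F | P z | ε.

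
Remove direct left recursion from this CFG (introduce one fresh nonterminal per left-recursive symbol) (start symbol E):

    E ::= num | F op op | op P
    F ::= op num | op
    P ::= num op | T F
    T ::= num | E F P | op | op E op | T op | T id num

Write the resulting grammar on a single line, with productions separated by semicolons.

E ::= num | F op op | op P; F ::= op num | op; P ::= num op | T F; T ::= num T' | E F P T' | op T' | op E op T'; T' ::= op T' | id num T' | ε

Left recursion appears on T.
For T: α = {op, id num}, β = {num, E F P, op, op E op}. Rewrite as T → β T' and T' → α T' | ε.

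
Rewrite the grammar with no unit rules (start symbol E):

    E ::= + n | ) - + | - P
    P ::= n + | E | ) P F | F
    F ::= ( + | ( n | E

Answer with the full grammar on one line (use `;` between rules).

E ::= + n | ) - + | - P; P ::= + n | ) - + | - P | n + | ) P F | ( + | ( n; F ::= + n | ) - + | - P | ( + | ( n

Unit pairs: F ⇒* {E}; P ⇒* {E, F}.
For each unit pair (A, B), copy every non-unit production of B to A, then drop all unit productions.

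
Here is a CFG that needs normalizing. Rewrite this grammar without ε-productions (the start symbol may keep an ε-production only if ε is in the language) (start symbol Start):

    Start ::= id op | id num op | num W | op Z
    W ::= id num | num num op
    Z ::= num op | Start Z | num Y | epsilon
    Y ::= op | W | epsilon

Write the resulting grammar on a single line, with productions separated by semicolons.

Nullable set = {Y, Z}.
ε ∉ L(G), so no ε-production is kept.
Add the nullable-subset variants: Start → op Z gives op Z | op. Z → Start Z gives Start Z | Start. Z → num Y gives num Y | num.

Start ::= id op | id num op | num W | op Z | op; W ::= id num | num num op; Z ::= num op | Start Z | Start | num Y | num; Y ::= op | W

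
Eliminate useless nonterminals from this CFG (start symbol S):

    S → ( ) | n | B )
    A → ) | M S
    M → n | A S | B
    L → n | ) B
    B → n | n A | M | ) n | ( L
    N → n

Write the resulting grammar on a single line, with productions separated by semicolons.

Generating nonterminals: {A, B, L, M, N, S}.
Reachable from S after that: {A, B, L, M, S}.
Removed useless symbols: {N} and every production mentioning them.

S → ( ) | n | B ); A → ) | M S; M → n | A S | B; L → n | ) B; B → n | n A | M | ) n | ( L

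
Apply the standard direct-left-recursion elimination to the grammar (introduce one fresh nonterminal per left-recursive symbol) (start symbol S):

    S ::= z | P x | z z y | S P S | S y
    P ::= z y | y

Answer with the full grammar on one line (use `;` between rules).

Directly left-recursive nonterminal: S.
For S: α = {P S, y}, β = {z, P x, z z y}. Rewrite as S → β S' and S' → α S' | ε.

S ::= z S' | P x S' | z z y S'; P ::= z y | y; S' ::= P S S' | y S' | ε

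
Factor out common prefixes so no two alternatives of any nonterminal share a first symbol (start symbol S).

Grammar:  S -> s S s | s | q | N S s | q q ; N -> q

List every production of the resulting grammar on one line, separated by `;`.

S has alternatives sharing prefix 's': factor to S → s S' with S' → S s | ε.
S has alternatives sharing prefix 'q': factor to S → q S'' with S'' → ε | q.

S -> N S s | s S' | q S''; N -> q; S' -> S s | epsilon; S'' -> epsilon | q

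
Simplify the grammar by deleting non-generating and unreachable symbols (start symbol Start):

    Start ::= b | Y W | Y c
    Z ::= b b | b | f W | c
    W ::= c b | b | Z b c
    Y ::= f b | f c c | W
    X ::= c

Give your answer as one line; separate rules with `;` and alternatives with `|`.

Start ::= b | Y W | Y c; Z ::= b b | b | f W | c; W ::= c b | b | Z b c; Y ::= f b | f c c | W

Generating nonterminals: {Start, W, X, Y, Z}.
Reachable from Start after that: {Start, W, Y, Z}.
Removed useless symbols: {X} and every production mentioning them.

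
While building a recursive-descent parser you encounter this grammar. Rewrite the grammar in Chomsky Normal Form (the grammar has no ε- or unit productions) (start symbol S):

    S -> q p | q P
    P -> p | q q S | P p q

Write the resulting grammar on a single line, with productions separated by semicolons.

Introduce a nonterminal for each terminal appearing in a rule of length ≥ 2: X1 → q, X2 → p.
Binarize each right-hand side of length ≥ 3 by chaining fresh nonterminals (Y1, Y2, …): affected rules were P → X1 X1 S; P → P X2 X1.

S -> X1 X2 | X1 P; P -> p | X1 Y1 | P Y2; X1 -> q; X2 -> p; Y1 -> X1 S; Y2 -> X2 X1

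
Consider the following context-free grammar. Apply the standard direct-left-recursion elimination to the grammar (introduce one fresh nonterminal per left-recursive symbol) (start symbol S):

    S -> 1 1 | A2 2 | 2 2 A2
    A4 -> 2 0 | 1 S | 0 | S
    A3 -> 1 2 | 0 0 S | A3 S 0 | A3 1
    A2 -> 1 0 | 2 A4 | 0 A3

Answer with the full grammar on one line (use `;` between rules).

S -> 1 1 | A2 2 | 2 2 A2; A4 -> 2 0 | 1 S | 0 | S; A3 -> 1 2 A3' | 0 0 S A3'; A2 -> 1 0 | 2 A4 | 0 A3; A3' -> S 0 A3' | 1 A3' | epsilon

A3 is directly left-recursive.
For A3: α = {S 0, 1}, β = {1 2, 0 0 S}. Rewrite as A3 → β A3' and A3' → α A3' | ε.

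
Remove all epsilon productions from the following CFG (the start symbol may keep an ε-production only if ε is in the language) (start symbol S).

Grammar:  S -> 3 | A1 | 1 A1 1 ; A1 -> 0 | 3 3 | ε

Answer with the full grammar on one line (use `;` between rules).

S -> 3 | A1 | 1 A1 1 | 1 1 | ε; A1 -> 0 | 3 3

Nullable set = {A1, S}.
ε ∈ L(G) since S is nullable, so keep S → ε.
For each production, add variants omitting each subset of nullable occurrences: S → 1 A1 1 gives 1 A1 1 | 1 1.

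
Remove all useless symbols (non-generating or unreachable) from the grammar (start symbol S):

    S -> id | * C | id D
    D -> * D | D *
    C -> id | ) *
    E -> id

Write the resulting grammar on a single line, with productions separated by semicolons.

Generating nonterminals: {C, E, S}.
Reachable from S after that: {C, S}.
Removed useless symbols: {D, E} and every production mentioning them.

S -> id | * C; C -> id | ) *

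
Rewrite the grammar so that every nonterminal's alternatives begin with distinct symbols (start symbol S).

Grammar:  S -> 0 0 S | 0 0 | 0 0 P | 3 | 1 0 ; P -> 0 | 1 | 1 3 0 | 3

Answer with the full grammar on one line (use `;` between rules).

S has alternatives sharing prefix '0 0': factor to S → 0 0 S' with S' → S | ε | P.
P has alternatives sharing prefix '1': factor to P → 1 P' with P' → ε | 3 0.

S -> 3 | 1 0 | 0 0 S'; P -> 0 | 3 | 1 P'; S' -> S | ε | P; P' -> ε | 3 0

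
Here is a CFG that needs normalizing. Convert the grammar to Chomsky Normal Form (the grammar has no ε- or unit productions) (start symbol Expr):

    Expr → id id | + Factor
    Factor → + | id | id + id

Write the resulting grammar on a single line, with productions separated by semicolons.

Expr → X1 X1 | X2 Factor; Factor → + | id | X1 Y1; X1 → id; X2 → +; Y1 → X2 X1

Introduce a nonterminal for each terminal appearing in a rule of length ≥ 2: X1 → id, X2 → +.
Binarize each right-hand side of length ≥ 3 by chaining fresh nonterminals (Y1, Y2, …): affected rules were Factor → X1 X2 X1.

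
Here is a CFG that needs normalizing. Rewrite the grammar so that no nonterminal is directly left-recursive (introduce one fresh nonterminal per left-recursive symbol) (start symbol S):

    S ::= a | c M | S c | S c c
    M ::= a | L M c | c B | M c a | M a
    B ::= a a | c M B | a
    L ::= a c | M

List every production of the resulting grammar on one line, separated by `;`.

S, M are directly left-recursive.
For S: α = {c, c c}, β = {a, c M}. Rewrite as S → β S' and S' → α S' | ε.
For M: α = {c a, a}, β = {a, L M c, c B}. Rewrite as M → β M' and M' → α M' | ε.

S ::= a S' | c M S'; M ::= a M' | L M c M' | c B M'; B ::= a a | c M B | a; L ::= a c | M; S' ::= c S' | c c S' | ε; M' ::= c a M' | a M' | ε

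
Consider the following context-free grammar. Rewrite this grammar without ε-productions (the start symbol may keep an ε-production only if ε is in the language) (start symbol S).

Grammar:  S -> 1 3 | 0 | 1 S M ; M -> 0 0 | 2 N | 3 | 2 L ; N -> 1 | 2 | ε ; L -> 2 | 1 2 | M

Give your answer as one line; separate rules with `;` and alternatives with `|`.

S -> 1 3 | 0 | 1 S M; M -> 0 0 | 2 N | 2 | 3 | 2 L; N -> 1 | 2; L -> 2 | 1 2 | M

Nullable set = {N}.
ε ∉ L(G), so no ε-production is kept.
For each production, add variants omitting each subset of nullable occurrences: M → 2 N gives 2 N | 2.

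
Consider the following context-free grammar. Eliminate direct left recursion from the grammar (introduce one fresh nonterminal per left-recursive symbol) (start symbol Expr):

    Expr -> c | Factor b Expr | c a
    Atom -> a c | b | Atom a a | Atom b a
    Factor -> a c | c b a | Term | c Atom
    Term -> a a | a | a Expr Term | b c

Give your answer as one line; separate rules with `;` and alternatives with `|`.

Atom is directly left-recursive.
For Atom: α = {a a, b a}, β = {a c, b}. Rewrite as Atom → β Atom1 and Atom1 → α Atom1 | ε.

Expr -> c | Factor b Expr | c a; Atom -> a c Atom1 | b Atom1; Factor -> a c | c b a | Term | c Atom; Term -> a a | a | a Expr Term | b c; Atom1 -> a a Atom1 | b a Atom1 | ε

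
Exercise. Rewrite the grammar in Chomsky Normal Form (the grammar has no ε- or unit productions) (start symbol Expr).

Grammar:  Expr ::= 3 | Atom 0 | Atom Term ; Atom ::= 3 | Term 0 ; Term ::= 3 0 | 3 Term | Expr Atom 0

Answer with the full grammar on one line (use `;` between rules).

Introduce a nonterminal for each terminal appearing in a rule of length ≥ 2: X1 → 0, X2 → 3.
Binarize each right-hand side of length ≥ 3 by chaining fresh nonterminals (Y1, Y2, …): affected rules were Term → Expr Atom X1.

Expr ::= 3 | Atom X1 | Atom Term; Atom ::= 3 | Term X1; Term ::= X2 X1 | X2 Term | Expr Y1; X1 ::= 0; X2 ::= 3; Y1 ::= Atom X1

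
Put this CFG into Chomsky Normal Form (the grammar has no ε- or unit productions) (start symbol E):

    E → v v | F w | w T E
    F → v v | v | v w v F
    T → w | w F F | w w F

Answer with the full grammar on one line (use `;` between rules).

Introduce a nonterminal for each terminal appearing in a rule of length ≥ 2: X1 → v, X2 → w.
Binarize each right-hand side of length ≥ 3 by chaining fresh nonterminals (Y1, Y2, …): affected rules were E → X2 T E; F → X1 X2 X1 F; T → X2 F F; T → X2 X2 F.

E → X1 X1 | F X2 | X2 Y1; F → X1 X1 | v | X1 Y2; T → w | X2 Y4 | X2 Y5; X1 → v; X2 → w; Y1 → T E; Y2 → X2 Y3; Y3 → X1 F; Y4 → F F; Y5 → X2 F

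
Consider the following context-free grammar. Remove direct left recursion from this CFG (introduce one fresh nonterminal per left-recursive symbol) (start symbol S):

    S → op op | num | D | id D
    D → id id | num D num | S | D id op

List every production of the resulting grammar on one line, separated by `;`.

Directly left-recursive nonterminal: D.
For D: α = {id op}, β = {id id, num D num, S}. Rewrite as D → β D' and D' → α D' | ε.

S → op op | num | D | id D; D → id id D' | num D num D' | S D'; D' → id op D' | ε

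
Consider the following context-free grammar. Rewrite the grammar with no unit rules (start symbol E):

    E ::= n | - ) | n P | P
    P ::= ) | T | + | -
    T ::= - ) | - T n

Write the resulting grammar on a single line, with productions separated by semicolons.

E ::= n | - ) | n P | ) | + | - | - T n; P ::= ) | + | - | - ) | - T n; T ::= - ) | - T n

Unit pairs: E ⇒* {P, T}; P ⇒* {T}.
Replace each nonterminal's rules with the union of the non-unit rules of every nonterminal it unit-derives.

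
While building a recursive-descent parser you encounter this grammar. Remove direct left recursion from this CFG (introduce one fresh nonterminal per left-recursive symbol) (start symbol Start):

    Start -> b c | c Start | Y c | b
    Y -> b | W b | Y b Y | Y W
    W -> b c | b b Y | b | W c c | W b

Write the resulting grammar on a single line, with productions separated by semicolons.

Y, W are directly left-recursive.
For Y: α = {b Y, W}, β = {b, W b}. Rewrite as Y → β Y1 and Y1 → α Y1 | ε.
For W: α = {c c, b}, β = {b c, b b Y, b}. Rewrite as W → β W1 and W1 → α W1 | ε.

Start -> b c | c Start | Y c | b; Y -> b Y1 | W b Y1; W -> b c W1 | b b Y W1 | b W1; Y1 -> b Y Y1 | W Y1 | ε; W1 -> c c W1 | b W1 | ε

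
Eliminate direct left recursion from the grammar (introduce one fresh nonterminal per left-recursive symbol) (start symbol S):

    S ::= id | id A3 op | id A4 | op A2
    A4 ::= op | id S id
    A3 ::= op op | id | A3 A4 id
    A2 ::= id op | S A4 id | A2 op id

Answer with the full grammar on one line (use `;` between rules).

S ::= id | id A3 op | id A4 | op A2; A4 ::= op | id S id; A3 ::= op op A3' | id A3'; A2 ::= id op A2' | S A4 id A2'; A3' ::= A4 id A3' | epsilon; A2' ::= op id A2' | epsilon

Left recursion appears on A3, A2.
For A3: α = {A4 id}, β = {op op, id}. Rewrite as A3 → β A3' and A3' → α A3' | ε.
For A2: α = {op id}, β = {id op, S A4 id}. Rewrite as A2 → β A2' and A2' → α A2' | ε.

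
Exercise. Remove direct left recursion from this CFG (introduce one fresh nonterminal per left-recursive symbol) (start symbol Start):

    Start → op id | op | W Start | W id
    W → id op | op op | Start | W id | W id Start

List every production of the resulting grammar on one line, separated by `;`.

Left recursion appears on W.
For W: α = {id, id Start}, β = {id op, op op, Start}. Rewrite as W → β W1 and W1 → α W1 | ε.

Start → op id | op | W Start | W id; W → id op W1 | op op W1 | Start W1; W1 → id W1 | id Start W1 | ε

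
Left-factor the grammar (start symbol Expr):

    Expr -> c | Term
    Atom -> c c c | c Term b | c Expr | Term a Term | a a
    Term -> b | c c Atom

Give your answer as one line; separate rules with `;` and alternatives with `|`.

Expr -> c | Term; Atom -> Term a Term | a a | c Atom1; Term -> b | c c Atom; Atom1 -> c c | Term b | Expr

Atom has alternatives sharing prefix 'c': factor to Atom → c Atom1 with Atom1 → c c | Term b | Expr.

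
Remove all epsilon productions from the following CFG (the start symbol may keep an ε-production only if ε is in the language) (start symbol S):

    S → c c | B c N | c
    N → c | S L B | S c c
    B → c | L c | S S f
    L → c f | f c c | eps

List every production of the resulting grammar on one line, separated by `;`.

S → c c | B c N | c; N → c | S L B | S B | S c c; B → c | L c | S S f; L → c f | f c c

The nullable symbols are {L}.
ε ∉ L(G), so no ε-production is kept.
Add the nullable-subset variants: N → S L B gives S L B | S B.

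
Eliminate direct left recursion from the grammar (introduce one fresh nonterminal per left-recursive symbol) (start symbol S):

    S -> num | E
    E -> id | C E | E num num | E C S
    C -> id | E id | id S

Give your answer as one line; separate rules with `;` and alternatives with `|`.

Directly left-recursive nonterminal: E.
For E: α = {num num, C S}, β = {id, C E}. Rewrite as E → β E' and E' → α E' | ε.

S -> num | E; E -> id E' | C E E'; C -> id | E id | id S; E' -> num num E' | C S E' | epsilon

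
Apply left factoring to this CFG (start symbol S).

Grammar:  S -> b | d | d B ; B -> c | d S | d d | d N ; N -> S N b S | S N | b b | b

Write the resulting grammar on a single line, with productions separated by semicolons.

S -> b | d S'; B -> c | d B'; N -> S N N' | b N''; S' -> ε | B; B' -> S | d | N; N' -> b S | ε; N'' -> b | ε

S has alternatives sharing prefix 'd': factor to S → d S' with S' → ε | B.
B has alternatives sharing prefix 'd': factor to B → d B' with B' → S | d | N.
N has alternatives sharing prefix 'S N': factor to N → S N N' with N' → b S | ε.
N has alternatives sharing prefix 'b': factor to N → b N'' with N'' → b | ε.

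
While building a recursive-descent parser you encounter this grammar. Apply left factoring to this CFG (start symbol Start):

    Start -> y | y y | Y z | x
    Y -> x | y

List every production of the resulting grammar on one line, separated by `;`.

Start has alternatives sharing prefix 'y': factor to Start → y Start1 with Start1 → ε | y.

Start -> Y z | x | y Start1; Y -> x | y; Start1 -> epsilon | y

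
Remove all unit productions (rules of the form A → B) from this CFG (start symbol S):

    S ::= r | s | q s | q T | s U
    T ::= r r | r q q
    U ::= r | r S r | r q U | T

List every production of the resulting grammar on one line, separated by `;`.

S ::= r | s | q s | q T | s U; T ::= r r | r q q; U ::= r | r S r | r q U | r r | r q q

Unit pairs: U ⇒* {T}.
For every A with A ⇒* B via unit rules, add B's non-unit alternatives to A; then delete every rule of the form X → Y.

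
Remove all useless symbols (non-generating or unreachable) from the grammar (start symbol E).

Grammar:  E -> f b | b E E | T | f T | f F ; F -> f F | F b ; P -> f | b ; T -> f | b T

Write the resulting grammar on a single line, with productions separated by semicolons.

E -> f b | b E E | T | f T; T -> f | b T

Generating nonterminals: {E, P, T}.
Reachable from E after that: {E, T}.
Removed useless symbols: {F, P} and every production mentioning them.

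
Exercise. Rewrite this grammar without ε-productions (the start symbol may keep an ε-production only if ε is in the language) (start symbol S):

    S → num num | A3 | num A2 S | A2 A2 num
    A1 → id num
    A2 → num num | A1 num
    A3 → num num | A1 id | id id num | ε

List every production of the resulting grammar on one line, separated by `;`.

Nullable nonterminals: {A3, S}.
ε ∈ L(G) since S is nullable, so keep S → ε.
For each production, add variants omitting each subset of nullable occurrences: S → num A2 S gives num A2 S | num A2.

S → num num | A3 | num A2 S | num A2 | A2 A2 num | ε; A1 → id num; A2 → num num | A1 num; A3 → num num | A1 id | id id num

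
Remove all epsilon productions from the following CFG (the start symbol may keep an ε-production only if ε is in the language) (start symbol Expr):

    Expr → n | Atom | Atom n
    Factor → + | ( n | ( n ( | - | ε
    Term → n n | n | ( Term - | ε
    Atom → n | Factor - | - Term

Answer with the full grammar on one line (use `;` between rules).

Expr → n | Atom | Atom n; Factor → + | ( n | ( n ( | -; Term → n n | n | ( Term - | ( -; Atom → n | Factor - | - | - Term

Nullable set = {Factor, Term}.
ε ∉ L(G), so no ε-production is kept.
For each production, add variants omitting each subset of nullable occurrences: Term → ( Term - gives ( Term - | ( -. Atom → Factor - gives Factor - | -.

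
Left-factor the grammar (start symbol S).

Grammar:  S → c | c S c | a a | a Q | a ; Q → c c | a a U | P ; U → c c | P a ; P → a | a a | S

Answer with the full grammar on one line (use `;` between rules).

S → a S' | c S''; Q → c c | a a U | P; U → c c | P a; P → S | a P'; S' → a | Q | ε; S'' → ε | S c; P' → ε | a

S has alternatives sharing prefix 'a': factor to S → a S' with S' → a | Q | ε.
S has alternatives sharing prefix 'c': factor to S → c S'' with S'' → ε | S c.
P has alternatives sharing prefix 'a': factor to P → a P' with P' → ε | a.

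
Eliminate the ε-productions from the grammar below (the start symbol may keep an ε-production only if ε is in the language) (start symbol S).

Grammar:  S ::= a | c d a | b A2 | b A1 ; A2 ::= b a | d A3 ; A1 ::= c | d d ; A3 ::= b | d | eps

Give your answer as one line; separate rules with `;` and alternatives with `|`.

Nullable nonterminals: {A3}.
ε ∉ L(G), so no ε-production is kept.
Add the nullable-subset variants: A2 → d A3 gives d A3 | d.

S ::= a | c d a | b A2 | b A1; A2 ::= b a | d A3 | d; A1 ::= c | d d; A3 ::= b | d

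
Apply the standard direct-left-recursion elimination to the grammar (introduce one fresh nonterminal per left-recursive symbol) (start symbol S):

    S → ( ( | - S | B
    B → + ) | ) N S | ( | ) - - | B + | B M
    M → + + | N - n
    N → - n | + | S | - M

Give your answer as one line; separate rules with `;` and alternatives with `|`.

Directly left-recursive nonterminal: B.
For B: α = {+, M}, β = {+ ), ) N S, (, ) - -}. Rewrite as B → β B' and B' → α B' | ε.

S → ( ( | - S | B; B → + ) B' | ) N S B' | ( B' | ) - - B'; M → + + | N - n; N → - n | + | S | - M; B' → + B' | M B' | eps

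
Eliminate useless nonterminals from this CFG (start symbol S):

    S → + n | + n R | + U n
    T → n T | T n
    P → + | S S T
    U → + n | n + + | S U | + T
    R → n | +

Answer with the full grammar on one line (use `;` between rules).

Generating nonterminals: {P, R, S, U}.
Reachable from S after that: {R, S, U}.
Removed useless symbols: {P, T} and every production mentioning them.

S → + n | + n R | + U n; U → + n | n + + | S U; R → n | +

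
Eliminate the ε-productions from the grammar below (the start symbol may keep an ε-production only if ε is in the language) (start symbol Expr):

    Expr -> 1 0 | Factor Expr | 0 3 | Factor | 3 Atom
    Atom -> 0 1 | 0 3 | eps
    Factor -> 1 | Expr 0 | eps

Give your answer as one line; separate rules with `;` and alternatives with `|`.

The nullable symbols are {Atom, Expr, Factor}.
ε ∈ L(G) since Expr is nullable, so keep Expr → ε.
Add the nullable-subset variants: Expr → Factor Expr gives Factor Expr | Factor. Expr → 3 Atom gives 3 Atom | 3. Factor → Expr 0 gives Expr 0 | 0.

Expr -> 1 0 | Factor Expr | Factor | 0 3 | 3 Atom | 3 | eps; Atom -> 0 1 | 0 3; Factor -> 1 | Expr 0 | 0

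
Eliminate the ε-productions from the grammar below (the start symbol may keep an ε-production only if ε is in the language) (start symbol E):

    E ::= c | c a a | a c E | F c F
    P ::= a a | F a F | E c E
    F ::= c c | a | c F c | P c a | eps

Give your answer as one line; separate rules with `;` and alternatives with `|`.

E ::= c | c a a | a c E | F c F | F c | c F; P ::= a a | F a F | F a | a F | a | E c E; F ::= c c | a | c F c | P c a

Nullable set = {F}.
ε ∉ L(G), so no ε-production is kept.
For each production, add variants omitting each subset of nullable occurrences: E → F c F gives F c F | F c | c F. P → F a F gives F a F | F a | a F | a.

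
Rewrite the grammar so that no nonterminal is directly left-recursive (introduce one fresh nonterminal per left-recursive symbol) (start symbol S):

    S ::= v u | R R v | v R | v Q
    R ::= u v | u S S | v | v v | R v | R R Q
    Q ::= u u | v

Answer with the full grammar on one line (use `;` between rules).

Left recursion appears on R.
For R: α = {v, R Q}, β = {u v, u S S, v, v v}. Rewrite as R → β R' and R' → α R' | ε.

S ::= v u | R R v | v R | v Q; R ::= u v R' | u S S R' | v R' | v v R'; Q ::= u u | v; R' ::= v R' | R Q R' | eps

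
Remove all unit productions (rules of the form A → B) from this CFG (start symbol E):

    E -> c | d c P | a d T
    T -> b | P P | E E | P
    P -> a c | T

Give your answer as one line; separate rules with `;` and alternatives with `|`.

E -> c | d c P | a d T; T -> a c | b | P P | E E; P -> a c | b | P P | E E

Unit pairs: P ⇒* {T}; T ⇒* {P}.
For every A with A ⇒* B via unit rules, add B's non-unit alternatives to A; then delete every rule of the form X → Y.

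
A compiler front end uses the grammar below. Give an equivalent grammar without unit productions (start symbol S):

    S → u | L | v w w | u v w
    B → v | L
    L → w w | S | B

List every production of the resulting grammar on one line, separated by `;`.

S → w w | v | u | v w w | u v w; B → w w | v | u | v w w | u v w; L → w w | v | u | v w w | u v w

Unit pairs: B ⇒* {L, S}; L ⇒* {B, S}; S ⇒* {B, L}.
For each unit pair (A, B), copy every non-unit production of B to A, then drop all unit productions.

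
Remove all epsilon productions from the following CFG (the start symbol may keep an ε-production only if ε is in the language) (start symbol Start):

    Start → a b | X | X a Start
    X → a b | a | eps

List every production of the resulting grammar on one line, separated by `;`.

The nullable symbols are {Start, X}.
ε ∈ L(G) since Start is nullable, so keep Start → ε.
Add the nullable-subset variants: Start → X a Start gives X a Start | X a | a Start | a.

Start → a b | X | X a Start | X a | a Start | a | ε; X → a b | a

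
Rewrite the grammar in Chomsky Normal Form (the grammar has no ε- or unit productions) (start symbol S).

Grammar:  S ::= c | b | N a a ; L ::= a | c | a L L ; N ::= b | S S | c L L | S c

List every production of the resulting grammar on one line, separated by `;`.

S ::= c | b | N Y1; L ::= a | c | X1 Y2; N ::= b | S S | X2 Y3 | S X2; X1 ::= a; X2 ::= c; Y1 ::= X1 X1; Y2 ::= L L; Y3 ::= L L

Introduce a nonterminal for each terminal appearing in a rule of length ≥ 2: X1 → a, X2 → c.
Binarize each right-hand side of length ≥ 3 by chaining fresh nonterminals (Y1, Y2, …): affected rules were S → N X1 X1; L → X1 L L; N → X2 L L.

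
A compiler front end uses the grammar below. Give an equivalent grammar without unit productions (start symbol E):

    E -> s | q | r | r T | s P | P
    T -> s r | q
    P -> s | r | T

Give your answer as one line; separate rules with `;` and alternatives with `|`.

Unit pairs: E ⇒* {P, T}; P ⇒* {T}.
Replace each nonterminal's rules with the union of the non-unit rules of every nonterminal it unit-derives.

E -> s | q | r | r T | s P | s r; T -> s r | q; P -> s | r | s r | q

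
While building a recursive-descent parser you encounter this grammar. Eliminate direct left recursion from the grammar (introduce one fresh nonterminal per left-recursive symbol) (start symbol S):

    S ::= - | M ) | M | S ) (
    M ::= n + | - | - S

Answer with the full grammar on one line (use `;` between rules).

S is directly left-recursive.
For S: α = {) (}, β = {-, M ), M}. Rewrite as S → β S' and S' → α S' | ε.

S ::= - S' | M ) S' | M S'; M ::= n + | - | - S; S' ::= ) ( S' | ε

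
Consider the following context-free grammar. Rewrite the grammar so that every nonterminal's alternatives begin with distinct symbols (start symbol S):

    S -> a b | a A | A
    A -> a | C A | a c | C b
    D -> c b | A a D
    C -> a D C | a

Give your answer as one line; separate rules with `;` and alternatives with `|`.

S has alternatives sharing prefix 'a': factor to S → a S' with S' → b | A.
A has alternatives sharing prefix 'a': factor to A → a A' with A' → ε | c.
A has alternatives sharing prefix 'C': factor to A → C A'' with A'' → A | b.
C has alternatives sharing prefix 'a': factor to C → a C' with C' → D C | ε.

S -> A | a S'; A -> a A' | C A''; D -> c b | A a D; C -> a C'; S' -> b | A; A' -> eps | c; A'' -> A | b; C' -> D C | eps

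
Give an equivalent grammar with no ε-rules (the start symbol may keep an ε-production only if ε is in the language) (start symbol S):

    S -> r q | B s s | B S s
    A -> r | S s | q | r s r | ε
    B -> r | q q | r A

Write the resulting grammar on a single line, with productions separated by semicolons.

S -> r q | B s s | B S s; A -> r | S s | q | r s r; B -> r | q q | r A

Nullable nonterminals: {A}.
ε ∉ L(G), so no ε-production is kept.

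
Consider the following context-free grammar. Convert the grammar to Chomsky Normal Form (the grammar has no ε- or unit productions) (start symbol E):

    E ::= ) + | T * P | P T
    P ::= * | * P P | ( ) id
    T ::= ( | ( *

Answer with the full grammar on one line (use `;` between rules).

Introduce a nonterminal for each terminal appearing in a rule of length ≥ 2: X1 → ), X2 → +, X3 → *, X4 → (, X5 → id.
Binarize each right-hand side of length ≥ 3 by chaining fresh nonterminals (Y1, Y2, …): affected rules were E → T X3 P; P → X3 P P; P → X4 X1 X5.

E ::= X1 X2 | T Y1 | P T; P ::= * | X3 Y2 | X4 Y3; T ::= ( | X4 X3; X1 ::= ); X2 ::= +; X3 ::= *; X4 ::= (; X5 ::= id; Y1 ::= X3 P; Y2 ::= P P; Y3 ::= X1 X5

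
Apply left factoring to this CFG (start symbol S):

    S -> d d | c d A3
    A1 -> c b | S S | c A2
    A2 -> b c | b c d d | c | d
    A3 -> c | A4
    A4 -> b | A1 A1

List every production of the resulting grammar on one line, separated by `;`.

S -> d d | c d A3; A1 -> S S | c A1'; A2 -> c | d | b c A2'; A3 -> c | A4; A4 -> b | A1 A1; A1' -> b | A2; A2' -> eps | d d

A1 has alternatives sharing prefix 'c': factor to A1 → c A1' with A1' → b | A2.
A2 has alternatives sharing prefix 'b c': factor to A2 → b c A2' with A2' → ε | d d.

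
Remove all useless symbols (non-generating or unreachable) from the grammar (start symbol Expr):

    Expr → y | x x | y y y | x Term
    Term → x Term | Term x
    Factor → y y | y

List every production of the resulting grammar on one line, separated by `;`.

Expr → y | x x | y y y

Generating nonterminals: {Expr, Factor}.
Reachable from Expr after that: {Expr}.
Removed useless symbols: {Factor, Term} and every production mentioning them.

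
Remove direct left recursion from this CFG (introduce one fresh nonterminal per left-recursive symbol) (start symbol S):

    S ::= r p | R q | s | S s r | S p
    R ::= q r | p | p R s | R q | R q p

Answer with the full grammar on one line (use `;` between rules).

Left recursion appears on S, R.
For S: α = {s r, p}, β = {r p, R q, s}. Rewrite as S → β S' and S' → α S' | ε.
For R: α = {q, q p}, β = {q r, p, p R s}. Rewrite as R → β R' and R' → α R' | ε.

S ::= r p S' | R q S' | s S'; R ::= q r R' | p R' | p R s R'; S' ::= s r S' | p S' | ε; R' ::= q R' | q p R' | ε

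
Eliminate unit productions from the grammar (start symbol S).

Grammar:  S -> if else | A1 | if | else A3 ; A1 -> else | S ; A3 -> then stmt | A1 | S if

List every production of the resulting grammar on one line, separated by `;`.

S -> else | if else | if | else A3; A1 -> else | if else | if | else A3; A3 -> else | if else | if | else A3 | then stmt | S if

Unit pairs: A1 ⇒* {S}; A3 ⇒* {A1, S}; S ⇒* {A1}.
For every A with A ⇒* B via unit rules, add B's non-unit alternatives to A; then delete every rule of the form X → Y.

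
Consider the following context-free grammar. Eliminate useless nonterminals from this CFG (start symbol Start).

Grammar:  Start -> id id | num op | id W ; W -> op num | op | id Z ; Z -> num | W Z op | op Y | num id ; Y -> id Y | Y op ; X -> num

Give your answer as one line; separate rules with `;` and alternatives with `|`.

Generating nonterminals: {Start, W, X, Z}.
Reachable from Start after that: {Start, W, Z}.
Removed useless symbols: {X, Y} and every production mentioning them.

Start -> id id | num op | id W; W -> op num | op | id Z; Z -> num | W Z op | num id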